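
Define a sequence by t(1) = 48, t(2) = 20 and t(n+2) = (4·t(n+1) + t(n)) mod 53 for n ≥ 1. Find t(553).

Listing terms: t(1) = 48,  t(2) = 20,  t(3) = 22,  t(4) = 2,  t(5) = 30,  t(6) = 16,  t(7) = 41,  t(8) = 21,  t(9) = 19,  t(10) = 44,  t(11) = 36,  t(12) = 29,  t(13) = 46,  t(14) = 1,  t(15) = 50,  t(16) = 42,  t(17) = 6,  t(18) = 13,  t(19) = 5,  t(20) = 33,  t(21) = 31,  t(22) = 51,  t(23) = 23,  t(24) = 37,  t(25) = 12,  t(26) = 32,  t(27) = 34,  t(28) = 9,  t(29) = 17,  t(30) = 24,  t(31) = 7,  t(32) = 52,  t(33) = 3,  t(34) = 11,  t(35) = 47,  t(36) = 40,  t(37) = 48,  t(38) = 20.
Since (t(37), t(38)) = (t(1), t(2)) = (48, 20) (two consecutive terms determine the rest), the sequence is periodic with period 36.
So t(553) = t(1 + ((553-1) mod 36)) = t(13) = 46.

46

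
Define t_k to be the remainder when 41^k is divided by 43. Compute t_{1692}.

11

t_1 = 41, t_2 = 4, t_3 = 35, t_4 = 16, t_5 = 11, t_6 = 21, t_7 = 1, t_8 = 41.
The sequence repeats with period 7.
So t_{1692} = t_{1 + ((1692-1) mod 7)} = t_5 = 11.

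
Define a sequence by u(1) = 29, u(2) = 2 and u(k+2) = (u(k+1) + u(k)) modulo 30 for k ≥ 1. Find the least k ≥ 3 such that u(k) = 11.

Listing terms: u(1) = 29,  u(2) = 2,  u(3) = 1,  u(4) = 3,  u(5) = 4,  u(6) = 7,  u(7) = 11,  u(8) = 18,  u(9) = 29,  u(10) = 17,  u(11) = 16,  u(12) = 3,  u(13) = 19,  u(14) = 22,  u(15) = 11,  u(16) = 3,  u(17) = 14,  u(18) = 17,  u(19) = 1,  u(20) = 18,  u(21) = 19,  u(22) = 7,  u(23) = 26,  u(24) = 3,  u(25) = 29,  u(26) = 2.
Since (u(25), u(26)) = (u(1), u(2)) = (29, 2) (two consecutive terms determine the rest), the sequence is periodic with period 24.
The value 11 first appears (with k ≥ 3) at u(7).

7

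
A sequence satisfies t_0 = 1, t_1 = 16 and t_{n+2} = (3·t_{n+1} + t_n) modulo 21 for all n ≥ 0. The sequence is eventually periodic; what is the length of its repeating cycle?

Listing terms: t_0 = 1, t_1 = 16, t_2 = 7, t_3 = 16, t_4 = 13, t_5 = 13, t_6 = 10, t_7 = 1, t_8 = 13, t_9 = 19, t_{10} = 7, t_{11} = 19, t_{12} = 1, t_{13} = 1, t_{14} = 4, t_{15} = 13, t_{16} = 1, t_{17} = 16.
Since (t_{16}, t_{17}) = (t_0, t_1) = (1, 16) (two consecutive terms determine the rest), the sequence is periodic with period 16.

16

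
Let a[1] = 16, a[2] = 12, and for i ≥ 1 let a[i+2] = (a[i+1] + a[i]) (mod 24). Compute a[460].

Computing terms: a[1] = 16,  a[2] = 12,  a[3] = 4,  a[4] = 16,  a[5] = 20,  a[6] = 12,  a[7] = 8,  a[8] = 20,  a[9] = 4,  a[10] = 0,  a[11] = 4,  a[12] = 4,  a[13] = 8,  a[14] = 12,  a[15] = 20,  a[16] = 8,  a[17] = 4,  a[18] = 12,  a[19] = 16,  a[20] = 4,  a[21] = 20,  a[22] = 0,  a[23] = 20,  a[24] = 20,  a[25] = 16,  a[26] = 12.
The sequence repeats with period 24.
So a[460] = a[1 + ((460-1) mod 24)] = a[4] = 16.

16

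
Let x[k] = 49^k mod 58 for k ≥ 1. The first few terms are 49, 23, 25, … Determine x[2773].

We have x[1] = 49; x[2] = 23; x[3] = 25; x[4] = 7; x[5] = 53; x[6] = 45; x[7] = 1; x[8] = 49.
The sequence repeats with period 7.
(2773 - 1) mod 7 = 0, so x[2773] = x[1] = 49.

49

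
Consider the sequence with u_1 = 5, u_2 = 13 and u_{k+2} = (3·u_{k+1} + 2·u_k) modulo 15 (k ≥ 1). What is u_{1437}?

8

u_1 = 5; u_2 = 13; u_3 = 4; u_4 = 8; u_5 = 2; u_6 = 7; u_7 = 10; u_8 = 14; u_9 = 2; u_{10} = 4; u_{11} = 1; u_{12} = 11; u_{13} = 5; u_{14} = 7; u_{15} = 1; u_{16} = 2; u_{17} = 8; u_{18} = 13; u_{19} = 10; u_{20} = 11; u_{21} = 8; u_{22} = 1; u_{23} = 4; u_{24} = 14; u_{25} = 5; u_{26} = 13.
The sequence repeats with period 24.
(1437 - 1) mod 24 = 20, so u_{1437} = u_{21} = 8.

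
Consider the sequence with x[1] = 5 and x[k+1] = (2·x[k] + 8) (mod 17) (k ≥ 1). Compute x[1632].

Computing terms: x[1] = 5, x[2] = 1, x[3] = 10, x[4] = 11, x[5] = 13, x[6] = 0, x[7] = 8, x[8] = 7, x[9] = 5.
Since x[9] = x[1] = 5, the sequence is periodic with period 8.
(1632 - 1) mod 8 = 7, so x[1632] = x[8] = 7.

7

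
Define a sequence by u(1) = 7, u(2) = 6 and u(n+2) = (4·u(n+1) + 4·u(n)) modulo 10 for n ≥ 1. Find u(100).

2

u(1) = 7; u(2) = 6; u(3) = 2; u(4) = 2; u(5) = 6; u(6) = 2.
Since (u(5), u(6)) = (u(2), u(3)) = (6, 2) (two consecutive terms determine the rest), the sequence is eventually periodic: after a pre-period of length 1 it cycles with period 3.
For n ≥ 2, u(n) depends only on (n - 2) mod 3. (100 - 2) mod 3 = 2, so u(100) = u(4) = 2.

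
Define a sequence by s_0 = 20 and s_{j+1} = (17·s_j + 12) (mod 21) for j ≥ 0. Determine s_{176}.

11

We have s_0 = 20, s_1 = 16, s_2 = 11, s_3 = 10, s_4 = 14, s_5 = 19, s_6 = 20.
Since s_6 = s_0 = 20, the sequence is periodic with period 6.
So s_{176} = s_{0 + ((176-0) mod 6)} = s_2 = 11.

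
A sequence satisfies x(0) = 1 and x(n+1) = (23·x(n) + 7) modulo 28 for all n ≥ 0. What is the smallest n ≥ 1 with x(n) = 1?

We have x(0) = 1,  x(1) = 2,  x(2) = 25,  x(3) = 22,  x(4) = 9,  x(5) = 18,  x(6) = 1.
Since x(6) = x(0) = 1, the sequence is periodic with period 6.
The value 1 next appears (with n ≥ 1) at x(6).

6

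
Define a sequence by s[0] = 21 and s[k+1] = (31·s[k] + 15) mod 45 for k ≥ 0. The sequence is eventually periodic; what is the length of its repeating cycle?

3

Computing terms: s[0] = 21; s[1] = 36; s[2] = 6; s[3] = 21.
Since s[3] = s[0] = 21, the sequence is periodic with period 3.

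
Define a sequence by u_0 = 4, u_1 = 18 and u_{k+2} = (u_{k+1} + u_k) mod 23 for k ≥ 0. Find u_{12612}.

Computing terms: u_0 = 4,  u_1 = 18,  u_2 = 22,  u_3 = 17,  u_4 = 16,  u_5 = 10,  u_6 = 3,  u_7 = 13,  u_8 = 16,  u_9 = 6,  u_{10} = 22,  u_{11} = 5,  u_{12} = 4,  u_{13} = 9,  u_{14} = 13,  u_{15} = 22,  u_{16} = 12,  u_{17} = 11,  u_{18} = 0,  u_{19} = 11,  u_{20} = 11,  u_{21} = 22,  u_{22} = 10,  u_{23} = 9,  u_{24} = 19,  u_{25} = 5,  u_{26} = 1,  u_{27} = 6,  u_{28} = 7,  u_{29} = 13,  u_{30} = 20,  u_{31} = 10,  u_{32} = 7,  u_{33} = 17,  u_{34} = 1,  u_{35} = 18,  u_{36} = 19,  u_{37} = 14,  u_{38} = 10,  u_{39} = 1,  u_{40} = 11,  u_{41} = 12,  u_{42} = 0,  u_{43} = 12,  u_{44} = 12,  u_{45} = 1,  u_{46} = 13,  u_{47} = 14,  u_{48} = 4,  u_{49} = 18.
Since (u_{48}, u_{49}) = (u_0, u_1) = (4, 18) (two consecutive terms determine the rest), the sequence is periodic with period 48.
(12612 - 0) mod 48 = 36, so u_{12612} = u_{36} = 19.

19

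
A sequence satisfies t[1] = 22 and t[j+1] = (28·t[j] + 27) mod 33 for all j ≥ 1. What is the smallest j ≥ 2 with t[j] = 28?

We have t[1] = 22, t[2] = 16, t[3] = 13, t[4] = 28, t[5] = 19, t[6] = 31, t[7] = 4, t[8] = 7, t[9] = 25, t[10] = 1, t[11] = 22.
The sequence repeats with period 10.
The value 28 first appears (with j ≥ 2) at t[4].

4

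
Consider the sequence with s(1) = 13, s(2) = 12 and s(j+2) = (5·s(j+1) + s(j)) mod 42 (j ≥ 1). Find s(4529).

Computing terms: s(1) = 13,  s(2) = 12,  s(3) = 31,  s(4) = 41,  s(5) = 26,  s(6) = 3,  s(7) = 41,  s(8) = 40,  s(9) = 31,  s(10) = 27,  s(11) = 40,  s(12) = 17,  s(13) = 41,  s(14) = 12,  s(15) = 17,  s(16) = 13,  s(17) = 40,  s(18) = 3,  s(19) = 13,  s(20) = 26,  s(21) = 17,  s(22) = 27,  s(23) = 26,  s(24) = 31,  s(25) = 13,  s(26) = 12.
The sequence repeats with period 24.
So s(4529) = s(1 + ((4529-1) mod 24)) = s(17) = 40.

40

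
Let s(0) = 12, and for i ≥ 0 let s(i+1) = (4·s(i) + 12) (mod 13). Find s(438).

12

We have s(0) = 12, s(1) = 8, s(2) = 5, s(3) = 6, s(4) = 10, s(5) = 0, s(6) = 12.
Since s(6) = s(0) = 12, the sequence is periodic with period 6.
(438 - 0) mod 6 = 0, so s(438) = s(0) = 12.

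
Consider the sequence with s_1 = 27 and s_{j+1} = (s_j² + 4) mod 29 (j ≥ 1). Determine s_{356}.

We have s_1 = 27, s_2 = 8, s_3 = 10, s_4 = 17, s_5 = 3, s_6 = 13, s_7 = 28, s_8 = 5, s_9 = 0, s_{10} = 4, s_{11} = 20, s_{12} = 27.
The sequence repeats with period 11.
(356 - 1) mod 11 = 3, so s_{356} = s_4 = 17.

17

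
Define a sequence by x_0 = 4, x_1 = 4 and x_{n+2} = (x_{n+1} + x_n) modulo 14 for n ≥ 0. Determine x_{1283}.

We have x_0 = 4, x_1 = 4, x_2 = 8, x_3 = 12, x_4 = 6, x_5 = 4, x_6 = 10, x_7 = 0, x_8 = 10, x_9 = 10, x_{10} = 6, x_{11} = 2, x_{12} = 8, x_{13} = 10, x_{14} = 4, x_{15} = 0, x_{16} = 4, x_{17} = 4.
The sequence repeats with period 16.
So x_{1283} = x_{0 + ((1283-0) mod 16)} = x_3 = 12.

12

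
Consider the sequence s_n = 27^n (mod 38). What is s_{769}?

27

We have s_0 = 1, s_1 = 27, s_2 = 7, s_3 = 37, s_4 = 11, s_5 = 31, s_6 = 1.
The sequence repeats with period 6.
So s_{769} = s_{0 + ((769-0) mod 6)} = s_1 = 27.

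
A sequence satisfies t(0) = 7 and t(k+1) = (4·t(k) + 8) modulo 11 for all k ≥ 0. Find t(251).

3

t(0) = 7,  t(1) = 3,  t(2) = 9,  t(3) = 0,  t(4) = 8,  t(5) = 7.
The sequence repeats with period 5.
(251 - 0) mod 5 = 1, so t(251) = t(1) = 3.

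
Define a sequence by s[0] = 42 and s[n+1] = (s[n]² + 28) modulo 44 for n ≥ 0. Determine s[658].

0

s[0] = 42, s[1] = 32, s[2] = 40, s[3] = 0, s[4] = 28, s[5] = 20, s[6] = 32.
Since s[6] = s[1] = 32, the sequence is eventually periodic: after a pre-period of length 1 it cycles with period 5.
For n ≥ 1, s[n] depends only on (n - 1) mod 5. (658 - 1) mod 5 = 2, so s[658] = s[3] = 0.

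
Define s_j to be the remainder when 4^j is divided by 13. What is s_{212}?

3

Computing terms: s_0 = 1, s_1 = 4, s_2 = 3, s_3 = 12, s_4 = 9, s_5 = 10, s_6 = 1.
The sequence repeats with period 6.
(212 - 0) mod 6 = 2, so s_{212} = s_2 = 3.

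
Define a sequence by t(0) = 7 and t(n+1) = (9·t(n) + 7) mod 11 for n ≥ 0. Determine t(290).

Listing terms: t(0) = 7,  t(1) = 4,  t(2) = 10,  t(3) = 9,  t(4) = 0,  t(5) = 7.
The sequence repeats with period 5.
So t(290) = t(0 + ((290-0) mod 5)) = t(0) = 7.

7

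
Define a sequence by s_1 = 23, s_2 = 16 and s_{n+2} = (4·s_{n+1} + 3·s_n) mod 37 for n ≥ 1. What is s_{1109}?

Computing terms: s_1 = 23; s_2 = 16; s_3 = 22; s_4 = 25; s_5 = 18; s_6 = 36; s_7 = 13; s_8 = 12; s_9 = 13; s_{10} = 14; s_{11} = 21; s_{12} = 15; s_{13} = 12; s_{14} = 19; s_{15} = 1; s_{16} = 24; s_{17} = 25; s_{18} = 24; s_{19} = 23; s_{20} = 16.
The sequence repeats with period 18.
So s_{1109} = s_{1 + ((1109-1) mod 18)} = s_{11} = 21.

21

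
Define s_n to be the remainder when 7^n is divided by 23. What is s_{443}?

21

s_1 = 7, s_2 = 3, s_3 = 21, s_4 = 9, s_5 = 17, s_6 = 4, s_7 = 5, s_8 = 12, s_9 = 15, s_{10} = 13, s_{11} = 22, s_{12} = 16, s_{13} = 20, s_{14} = 2, s_{15} = 14, s_{16} = 6, s_{17} = 19, s_{18} = 18, s_{19} = 11, s_{20} = 8, s_{21} = 10, s_{22} = 1, s_{23} = 7.
Since s_{23} = s_1 = 7, the sequence is periodic with period 22.
(443 - 1) mod 22 = 2, so s_{443} = s_3 = 21.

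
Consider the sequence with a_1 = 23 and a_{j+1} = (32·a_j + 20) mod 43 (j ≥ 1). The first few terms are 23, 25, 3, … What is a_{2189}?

Listing terms: a_1 = 23,  a_2 = 25,  a_3 = 3,  a_4 = 30,  a_5 = 34,  a_6 = 33,  a_7 = 1,  a_8 = 9,  a_9 = 7,  a_{10} = 29,  a_{11} = 2,  a_{12} = 41,  a_{13} = 42,  a_{14} = 31,  a_{15} = 23.
Since a_{15} = a_1 = 23, the sequence is periodic with period 14.
(2189 - 1) mod 14 = 4, so a_{2189} = a_5 = 34.

34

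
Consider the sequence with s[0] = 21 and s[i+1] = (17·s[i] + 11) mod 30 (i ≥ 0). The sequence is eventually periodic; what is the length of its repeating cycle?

4

Listing terms: s[0] = 21; s[1] = 8; s[2] = 27; s[3] = 20; s[4] = 21.
The sequence repeats with period 4.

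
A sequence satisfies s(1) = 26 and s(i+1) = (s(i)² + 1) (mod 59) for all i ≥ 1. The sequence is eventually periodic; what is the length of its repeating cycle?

Computing terms: s(1) = 26, s(2) = 28, s(3) = 18, s(4) = 30, s(5) = 16, s(6) = 21, s(7) = 29, s(8) = 16.
Since s(8) = s(5) = 16, the sequence is eventually periodic: after a pre-period of length 4 it cycles with period 3.

3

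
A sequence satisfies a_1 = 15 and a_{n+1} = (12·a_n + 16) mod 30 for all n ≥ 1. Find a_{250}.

16

a_1 = 15,  a_2 = 16,  a_3 = 28,  a_4 = 22,  a_5 = 10,  a_6 = 16.
Since a_6 = a_2 = 16, the sequence is eventually periodic: after a pre-period of length 1 it cycles with period 4.
For n ≥ 2, a_n depends only on (n - 2) mod 4. (250 - 2) mod 4 = 0, so a_{250} = a_2 = 16.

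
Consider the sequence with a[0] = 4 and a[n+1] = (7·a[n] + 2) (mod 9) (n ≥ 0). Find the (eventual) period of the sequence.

Listing terms: a[0] = 4; a[1] = 3; a[2] = 5; a[3] = 1; a[4] = 0; a[5] = 2; a[6] = 7; a[7] = 6; a[8] = 8; a[9] = 4.
Since a[9] = a[0] = 4, the sequence is periodic with period 9.

9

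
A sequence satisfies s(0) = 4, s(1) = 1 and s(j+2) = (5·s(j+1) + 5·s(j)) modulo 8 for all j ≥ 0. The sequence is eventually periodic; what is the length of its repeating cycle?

We have s(0) = 4, s(1) = 1, s(2) = 1, s(3) = 2, s(4) = 7, s(5) = 5, s(6) = 4, s(7) = 5, s(8) = 5, s(9) = 2, s(10) = 3, s(11) = 1, s(12) = 4, s(13) = 1.
Since (s(12), s(13)) = (s(0), s(1)) = (4, 1) (two consecutive terms determine the rest), the sequence is periodic with period 12.

12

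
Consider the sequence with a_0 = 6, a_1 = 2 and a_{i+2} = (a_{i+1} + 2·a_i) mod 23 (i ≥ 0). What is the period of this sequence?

22

Computing terms: a_0 = 6,  a_1 = 2,  a_2 = 14,  a_3 = 18,  a_4 = 0,  a_5 = 13,  a_6 = 13,  a_7 = 16,  a_8 = 19,  a_9 = 5,  a_{10} = 20,  a_{11} = 7,  a_{12} = 1,  a_{13} = 15,  a_{14} = 17,  a_{15} = 1,  a_{16} = 12,  a_{17} = 14,  a_{18} = 15,  a_{19} = 20,  a_{20} = 4,  a_{21} = 21,  a_{22} = 6,  a_{23} = 2.
Since (a_{22}, a_{23}) = (a_0, a_1) = (6, 2) (two consecutive terms determine the rest), the sequence is periodic with period 22.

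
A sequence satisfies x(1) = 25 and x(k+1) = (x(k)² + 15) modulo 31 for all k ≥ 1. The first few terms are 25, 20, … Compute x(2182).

15

We have x(1) = 25,  x(2) = 20,  x(3) = 12,  x(4) = 4,  x(5) = 0,  x(6) = 15,  x(7) = 23,  x(8) = 17,  x(9) = 25.
Since x(9) = x(1) = 25, the sequence is periodic with period 8.
(2182 - 1) mod 8 = 5, so x(2182) = x(6) = 15.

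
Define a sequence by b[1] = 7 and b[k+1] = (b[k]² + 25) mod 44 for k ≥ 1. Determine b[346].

We have b[1] = 7; b[2] = 30; b[3] = 1; b[4] = 26; b[5] = 41; b[6] = 34; b[7] = 37; b[8] = 30.
Since b[8] = b[2] = 30, the sequence is eventually periodic: after a pre-period of length 1 it cycles with period 6.
For k ≥ 2, b[k] depends only on (k - 2) mod 6. (346 - 2) mod 6 = 2, so b[346] = b[4] = 26.

26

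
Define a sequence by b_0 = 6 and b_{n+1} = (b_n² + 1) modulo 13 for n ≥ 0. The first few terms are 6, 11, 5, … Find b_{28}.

Listing terms: b_0 = 6,  b_1 = 11,  b_2 = 5,  b_3 = 0,  b_4 = 1,  b_5 = 2,  b_6 = 5.
Since b_6 = b_2 = 5, the sequence is eventually periodic: after a pre-period of length 2 it cycles with period 4.
For n ≥ 2, b_n depends only on (n - 2) mod 4. (28 - 2) mod 4 = 2, so b_{28} = b_4 = 1.

1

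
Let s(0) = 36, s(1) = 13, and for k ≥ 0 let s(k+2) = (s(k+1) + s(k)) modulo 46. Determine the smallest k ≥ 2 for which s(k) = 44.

Listing terms: s(0) = 36, s(1) = 13, s(2) = 3, s(3) = 16, s(4) = 19, s(5) = 35, s(6) = 8, s(7) = 43, s(8) = 5, s(9) = 2, s(10) = 7, s(11) = 9, s(12) = 16, s(13) = 25, s(14) = 41, s(15) = 20, s(16) = 15, s(17) = 35, s(18) = 4, s(19) = 39, s(20) = 43, s(21) = 36, s(22) = 33, s(23) = 23, s(24) = 10, s(25) = 33, s(26) = 43, s(27) = 30, s(28) = 27, s(29) = 11, s(30) = 38, s(31) = 3, s(32) = 41, s(33) = 44, s(34) = 39, s(35) = 37, s(36) = 30, s(37) = 21, s(38) = 5, s(39) = 26, s(40) = 31, s(41) = 11, s(42) = 42, s(43) = 7, s(44) = 3, s(45) = 10, s(46) = 13, s(47) = 23, s(48) = 36, s(49) = 13.
The sequence repeats with period 48.
The value 44 first appears (with k ≥ 2) at s(33).

33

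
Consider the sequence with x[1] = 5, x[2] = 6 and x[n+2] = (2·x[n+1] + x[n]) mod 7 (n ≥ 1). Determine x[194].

6

x[1] = 5, x[2] = 6, x[3] = 3, x[4] = 5, x[5] = 6.
The sequence repeats with period 3.
So x[194] = x[1 + ((194-1) mod 3)] = x[2] = 6.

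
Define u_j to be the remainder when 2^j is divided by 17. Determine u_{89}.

Listing terms: u_0 = 1,  u_1 = 2,  u_2 = 4,  u_3 = 8,  u_4 = 16,  u_5 = 15,  u_6 = 13,  u_7 = 9,  u_8 = 1.
The sequence repeats with period 8.
(89 - 0) mod 8 = 1, so u_{89} = u_1 = 2.

2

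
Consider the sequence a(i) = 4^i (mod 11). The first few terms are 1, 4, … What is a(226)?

Listing terms: a(0) = 1,  a(1) = 4,  a(2) = 5,  a(3) = 9,  a(4) = 3,  a(5) = 1.
The sequence repeats with period 5.
(226 - 0) mod 5 = 1, so a(226) = a(1) = 4.

4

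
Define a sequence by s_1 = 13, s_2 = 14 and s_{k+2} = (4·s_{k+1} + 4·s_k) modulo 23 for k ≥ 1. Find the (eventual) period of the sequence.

22

Computing terms: s_1 = 13,  s_2 = 14,  s_3 = 16,  s_4 = 5,  s_5 = 15,  s_6 = 11,  s_7 = 12,  s_8 = 0,  s_9 = 2,  s_{10} = 8,  s_{11} = 17,  s_{12} = 8,  s_{13} = 8,  s_{14} = 18,  s_{15} = 12,  s_{16} = 5,  s_{17} = 22,  s_{18} = 16,  s_{19} = 14,  s_{20} = 5,  s_{21} = 7,  s_{22} = 2,  s_{23} = 13,  s_{24} = 14.
Since (s_{23}, s_{24}) = (s_1, s_2) = (13, 14) (two consecutive terms determine the rest), the sequence is periodic with period 22.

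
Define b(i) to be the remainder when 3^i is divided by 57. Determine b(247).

33

b(0) = 1, b(1) = 3, b(2) = 9, b(3) = 27, b(4) = 24, b(5) = 15, b(6) = 45, b(7) = 21, b(8) = 6, b(9) = 18, b(10) = 54, b(11) = 48, b(12) = 30, b(13) = 33, b(14) = 42, b(15) = 12, b(16) = 36, b(17) = 51, b(18) = 39, b(19) = 3.
Since b(19) = b(1) = 3, the sequence is eventually periodic: after a pre-period of length 1 it cycles with period 18.
For i ≥ 1, b(i) depends only on (i - 1) mod 18. (247 - 1) mod 18 = 12, so b(247) = b(13) = 33.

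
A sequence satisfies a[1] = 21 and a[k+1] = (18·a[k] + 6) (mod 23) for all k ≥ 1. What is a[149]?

a[1] = 21,  a[2] = 16,  a[3] = 18,  a[4] = 8,  a[5] = 12,  a[6] = 15,  a[7] = 0,  a[8] = 6,  a[9] = 22,  a[10] = 11,  a[11] = 20,  a[12] = 21.
Since a[12] = a[1] = 21, the sequence is periodic with period 11.
So a[149] = a[1 + ((149-1) mod 11)] = a[6] = 15.

15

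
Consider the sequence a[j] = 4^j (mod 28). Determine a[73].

4

Listing terms: a[1] = 4; a[2] = 16; a[3] = 8; a[4] = 4.
Since a[4] = a[1] = 4, the sequence is periodic with period 3.
(73 - 1) mod 3 = 0, so a[73] = a[1] = 4.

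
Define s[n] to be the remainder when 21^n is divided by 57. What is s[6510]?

30

We have s[1] = 21, s[2] = 42, s[3] = 27, s[4] = 54, s[5] = 51, s[6] = 45, s[7] = 33, s[8] = 9, s[9] = 18, s[10] = 36, s[11] = 15, s[12] = 30, s[13] = 3, s[14] = 6, s[15] = 12, s[16] = 24, s[17] = 48, s[18] = 39, s[19] = 21.
The sequence repeats with period 18.
So s[6510] = s[1 + ((6510-1) mod 18)] = s[12] = 30.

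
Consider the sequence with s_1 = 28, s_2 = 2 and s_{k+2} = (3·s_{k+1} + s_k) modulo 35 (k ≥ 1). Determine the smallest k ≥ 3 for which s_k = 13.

s_1 = 28,  s_2 = 2,  s_3 = 34,  s_4 = 34,  s_5 = 31,  s_6 = 22,  s_7 = 27,  s_8 = 33,  s_9 = 21,  s_{10} = 26,  s_{11} = 29,  s_{12} = 8,  s_{13} = 18,  s_{14} = 27,  s_{15} = 29,  s_{16} = 9,  s_{17} = 21,  s_{18} = 2,  s_{19} = 27,  s_{20} = 13,  s_{21} = 31,  s_{22} = 1,  s_{23} = 34,  s_{24} = 33,  s_{25} = 28,  s_{26} = 12,  s_{27} = 29,  s_{28} = 29,  s_{29} = 11,  s_{30} = 27,  s_{31} = 22,  s_{32} = 23,  s_{33} = 21,  s_{34} = 16,  s_{35} = 34,  s_{36} = 13,  s_{37} = 3,  s_{38} = 22,  s_{39} = 34,  s_{40} = 19,  s_{41} = 21,  s_{42} = 12,  s_{43} = 22,  s_{44} = 8,  s_{45} = 11,  s_{46} = 6,  s_{47} = 29,  s_{48} = 23,  s_{49} = 28,  s_{50} = 2.
Since (s_{49}, s_{50}) = (s_1, s_2) = (28, 2) (two consecutive terms determine the rest), the sequence is periodic with period 48.
The value 13 first appears (with k ≥ 3) at s_{20}.

20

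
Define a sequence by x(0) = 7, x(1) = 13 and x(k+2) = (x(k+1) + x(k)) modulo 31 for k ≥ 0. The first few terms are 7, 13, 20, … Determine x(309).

We have x(0) = 7, x(1) = 13, x(2) = 20, x(3) = 2, x(4) = 22, x(5) = 24, x(6) = 15, x(7) = 8, x(8) = 23, x(9) = 0, x(10) = 23, x(11) = 23, x(12) = 15, x(13) = 7, x(14) = 22, x(15) = 29, x(16) = 20, x(17) = 18, x(18) = 7, x(19) = 25, x(20) = 1, x(21) = 26, x(22) = 27, x(23) = 22, x(24) = 18, x(25) = 9, x(26) = 27, x(27) = 5, x(28) = 1, x(29) = 6, x(30) = 7, x(31) = 13.
Since (x(30), x(31)) = (x(0), x(1)) = (7, 13) (two consecutive terms determine the rest), the sequence is periodic with period 30.
(309 - 0) mod 30 = 9, so x(309) = x(9) = 0.

0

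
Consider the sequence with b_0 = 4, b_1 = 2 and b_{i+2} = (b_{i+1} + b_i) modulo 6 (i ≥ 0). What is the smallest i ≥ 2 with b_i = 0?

2

Computing terms: b_0 = 4,  b_1 = 2,  b_2 = 0,  b_3 = 2,  b_4 = 2,  b_5 = 4,  b_6 = 0,  b_7 = 4,  b_8 = 4,  b_9 = 2.
Since (b_8, b_9) = (b_0, b_1) = (4, 2) (two consecutive terms determine the rest), the sequence is periodic with period 8.
The value 0 first appears (with i ≥ 2) at b_2.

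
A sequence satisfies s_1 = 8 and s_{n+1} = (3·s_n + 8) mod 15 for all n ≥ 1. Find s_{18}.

Listing terms: s_1 = 8, s_2 = 2, s_3 = 14, s_4 = 5, s_5 = 8.
Since s_5 = s_1 = 8, the sequence is periodic with period 4.
So s_{18} = s_{1 + ((18-1) mod 4)} = s_2 = 2.

2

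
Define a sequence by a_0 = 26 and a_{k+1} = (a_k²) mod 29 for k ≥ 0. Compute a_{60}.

We have a_0 = 26; a_1 = 9; a_2 = 23; a_3 = 7; a_4 = 20; a_5 = 23.
Since a_5 = a_2 = 23, the sequence is eventually periodic: after a pre-period of length 2 it cycles with period 3.
For k ≥ 2, a_k depends only on (k - 2) mod 3. (60 - 2) mod 3 = 1, so a_{60} = a_3 = 7.

7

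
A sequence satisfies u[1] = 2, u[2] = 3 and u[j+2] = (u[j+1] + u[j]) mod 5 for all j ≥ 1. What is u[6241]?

2

We have u[1] = 2,  u[2] = 3,  u[3] = 0,  u[4] = 3,  u[5] = 3,  u[6] = 1,  u[7] = 4,  u[8] = 0,  u[9] = 4,  u[10] = 4,  u[11] = 3,  u[12] = 2,  u[13] = 0,  u[14] = 2,  u[15] = 2,  u[16] = 4,  u[17] = 1,  u[18] = 0,  u[19] = 1,  u[20] = 1,  u[21] = 2,  u[22] = 3.
The sequence repeats with period 20.
So u[6241] = u[1 + ((6241-1) mod 20)] = u[1] = 2.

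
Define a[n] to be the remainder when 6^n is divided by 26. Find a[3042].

12

We have a[0] = 1, a[1] = 6, a[2] = 10, a[3] = 8, a[4] = 22, a[5] = 2, a[6] = 12, a[7] = 20, a[8] = 16, a[9] = 18, a[10] = 4, a[11] = 24, a[12] = 14, a[13] = 6.
Since a[13] = a[1] = 6, the sequence is eventually periodic: after a pre-period of length 1 it cycles with period 12.
For n ≥ 1, a[n] depends only on (n - 1) mod 12. (3042 - 1) mod 12 = 5, so a[3042] = a[6] = 12.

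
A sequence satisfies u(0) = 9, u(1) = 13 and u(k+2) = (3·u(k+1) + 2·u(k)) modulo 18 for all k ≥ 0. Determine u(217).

13

We have u(0) = 9; u(1) = 13; u(2) = 3; u(3) = 17; u(4) = 3; u(5) = 7; u(6) = 9; u(7) = 5; u(8) = 15; u(9) = 1; u(10) = 15; u(11) = 11; u(12) = 9; u(13) = 13.
The sequence repeats with period 12.
So u(217) = u(0 + ((217-0) mod 12)) = u(1) = 13.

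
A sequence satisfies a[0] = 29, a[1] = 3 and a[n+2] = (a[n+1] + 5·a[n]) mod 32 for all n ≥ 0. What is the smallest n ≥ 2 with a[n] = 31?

Listing terms: a[0] = 29, a[1] = 3, a[2] = 20, a[3] = 3, a[4] = 7, a[5] = 22, a[6] = 25, a[7] = 7, a[8] = 4, a[9] = 7, a[10] = 27, a[11] = 30, a[12] = 5, a[13] = 27, a[14] = 20, a[15] = 27, a[16] = 31, a[17] = 6, a[18] = 1, a[19] = 31, a[20] = 4, a[21] = 31, a[22] = 19, a[23] = 14, a[24] = 13, a[25] = 19, a[26] = 20, a[27] = 19, a[28] = 23, a[29] = 22, a[30] = 9, a[31] = 23, a[32] = 4, a[33] = 23, a[34] = 11, a[35] = 30, a[36] = 21, a[37] = 11, a[38] = 20, a[39] = 11, a[40] = 15, a[41] = 6, a[42] = 17, a[43] = 15, a[44] = 4, a[45] = 15, a[46] = 3, a[47] = 14, a[48] = 29, a[49] = 3.
The sequence repeats with period 48.
The value 31 first appears (with n ≥ 2) at a[16].

16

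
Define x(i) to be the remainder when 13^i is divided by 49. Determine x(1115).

27

Listing terms: x(1) = 13,  x(2) = 22,  x(3) = 41,  x(4) = 43,  x(5) = 20,  x(6) = 15,  x(7) = 48,  x(8) = 36,  x(9) = 27,  x(10) = 8,  x(11) = 6,  x(12) = 29,  x(13) = 34,  x(14) = 1,  x(15) = 13.
Since x(15) = x(1) = 13, the sequence is periodic with period 14.
So x(1115) = x(1 + ((1115-1) mod 14)) = x(9) = 27.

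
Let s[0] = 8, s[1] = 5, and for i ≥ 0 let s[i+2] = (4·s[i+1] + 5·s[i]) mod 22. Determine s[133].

Listing terms: s[0] = 8, s[1] = 5, s[2] = 16, s[3] = 1, s[4] = 18, s[5] = 11, s[6] = 2, s[7] = 19, s[8] = 20, s[9] = 21, s[10] = 8, s[11] = 5.
Since (s[10], s[11]) = (s[0], s[1]) = (8, 5) (two consecutive terms determine the rest), the sequence is periodic with period 10.
(133 - 0) mod 10 = 3, so s[133] = s[3] = 1.

1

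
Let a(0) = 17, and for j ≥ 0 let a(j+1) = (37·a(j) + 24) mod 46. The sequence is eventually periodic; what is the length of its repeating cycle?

Listing terms: a(0) = 17, a(1) = 9, a(2) = 35, a(3) = 31, a(4) = 21, a(5) = 19, a(6) = 37, a(7) = 13, a(8) = 45, a(9) = 33, a(10) = 3, a(11) = 43, a(12) = 5, a(13) = 25, a(14) = 29, a(15) = 39, a(16) = 41, a(17) = 23, a(18) = 1, a(19) = 15, a(20) = 27, a(21) = 11, a(22) = 17.
Since a(22) = a(0) = 17, the sequence is periodic with period 22.

22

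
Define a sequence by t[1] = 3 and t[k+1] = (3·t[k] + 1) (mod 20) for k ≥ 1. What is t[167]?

Computing terms: t[1] = 3, t[2] = 10, t[3] = 11, t[4] = 14, t[5] = 3.
The sequence repeats with period 4.
(167 - 1) mod 4 = 2, so t[167] = t[3] = 11.

11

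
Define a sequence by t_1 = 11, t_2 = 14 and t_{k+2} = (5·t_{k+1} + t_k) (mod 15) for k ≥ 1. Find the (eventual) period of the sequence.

8

Computing terms: t_1 = 11; t_2 = 14; t_3 = 6; t_4 = 14; t_5 = 1; t_6 = 4; t_7 = 6; t_8 = 4; t_9 = 11; t_{10} = 14.
Since (t_9, t_{10}) = (t_1, t_2) = (11, 14) (two consecutive terms determine the rest), the sequence is periodic with period 8.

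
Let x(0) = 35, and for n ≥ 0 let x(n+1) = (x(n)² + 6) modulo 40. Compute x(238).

31

We have x(0) = 35, x(1) = 31, x(2) = 7, x(3) = 15, x(4) = 31.
Since x(4) = x(1) = 31, the sequence is eventually periodic: after a pre-period of length 1 it cycles with period 3.
For n ≥ 1, x(n) depends only on (n - 1) mod 3. (238 - 1) mod 3 = 0, so x(238) = x(1) = 31.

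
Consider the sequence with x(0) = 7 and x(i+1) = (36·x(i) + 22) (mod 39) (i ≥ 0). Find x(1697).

x(0) = 7,  x(1) = 1,  x(2) = 19,  x(3) = 4,  x(4) = 10,  x(5) = 31,  x(6) = 7.
Since x(6) = x(0) = 7, the sequence is periodic with period 6.
So x(1697) = x(0 + ((1697-0) mod 6)) = x(5) = 31.

31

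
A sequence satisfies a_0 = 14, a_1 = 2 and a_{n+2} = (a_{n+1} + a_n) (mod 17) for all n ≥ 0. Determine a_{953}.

a_0 = 14,  a_1 = 2,  a_2 = 16,  a_3 = 1,  a_4 = 0,  a_5 = 1,  a_6 = 1,  a_7 = 2,  a_8 = 3,  a_9 = 5,  a_{10} = 8,  a_{11} = 13,  a_{12} = 4,  a_{13} = 0,  a_{14} = 4,  a_{15} = 4,  a_{16} = 8,  a_{17} = 12,  a_{18} = 3,  a_{19} = 15,  a_{20} = 1,  a_{21} = 16,  a_{22} = 0,  a_{23} = 16,  a_{24} = 16,  a_{25} = 15,  a_{26} = 14,  a_{27} = 12,  a_{28} = 9,  a_{29} = 4,  a_{30} = 13,  a_{31} = 0,  a_{32} = 13,  a_{33} = 13,  a_{34} = 9,  a_{35} = 5,  a_{36} = 14,  a_{37} = 2.
Since (a_{36}, a_{37}) = (a_0, a_1) = (14, 2) (two consecutive terms determine the rest), the sequence is periodic with period 36.
So a_{953} = a_{0 + ((953-0) mod 36)} = a_{17} = 12.

12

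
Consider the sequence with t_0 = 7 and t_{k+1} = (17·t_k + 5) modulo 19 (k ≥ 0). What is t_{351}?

7

Listing terms: t_0 = 7, t_1 = 10, t_2 = 4, t_3 = 16, t_4 = 11, t_5 = 2, t_6 = 1, t_7 = 3, t_8 = 18, t_9 = 7.
The sequence repeats with period 9.
So t_{351} = t_{0 + ((351-0) mod 9)} = t_0 = 7.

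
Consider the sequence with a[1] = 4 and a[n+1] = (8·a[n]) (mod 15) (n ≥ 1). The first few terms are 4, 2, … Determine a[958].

Listing terms: a[1] = 4; a[2] = 2; a[3] = 1; a[4] = 8; a[5] = 4.
Since a[5] = a[1] = 4, the sequence is periodic with period 4.
(958 - 1) mod 4 = 1, so a[958] = a[2] = 2.

2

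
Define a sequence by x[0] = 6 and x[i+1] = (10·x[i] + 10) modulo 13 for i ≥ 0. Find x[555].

12

We have x[0] = 6, x[1] = 5, x[2] = 8, x[3] = 12, x[4] = 0, x[5] = 10, x[6] = 6.
The sequence repeats with period 6.
So x[555] = x[0 + ((555-0) mod 6)] = x[3] = 12.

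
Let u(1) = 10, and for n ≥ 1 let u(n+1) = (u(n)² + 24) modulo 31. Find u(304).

u(1) = 10,  u(2) = 0,  u(3) = 24,  u(4) = 11,  u(5) = 21,  u(6) = 0.
Since u(6) = u(2) = 0, the sequence is eventually periodic: after a pre-period of length 1 it cycles with period 4.
For n ≥ 2, u(n) depends only on (n - 2) mod 4. (304 - 2) mod 4 = 2, so u(304) = u(4) = 11.

11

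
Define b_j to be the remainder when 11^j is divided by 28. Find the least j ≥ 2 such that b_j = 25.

b_1 = 11, b_2 = 9, b_3 = 15, b_4 = 25, b_5 = 23, b_6 = 1, b_7 = 11.
Since b_7 = b_1 = 11, the sequence is periodic with period 6.
The value 25 first appears (with j ≥ 2) at b_4.

4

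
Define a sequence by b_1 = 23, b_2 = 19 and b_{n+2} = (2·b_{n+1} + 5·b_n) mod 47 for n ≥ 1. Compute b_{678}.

b_1 = 23, b_2 = 19, b_3 = 12, b_4 = 25, b_5 = 16, b_6 = 16, b_7 = 18, b_8 = 22, b_9 = 40, b_{10} = 2, b_{11} = 16, b_{12} = 42, b_{13} = 23, b_{14} = 21, b_{15} = 16, b_{16} = 43, b_{17} = 25, b_{18} = 30, b_{19} = 44, b_{20} = 3, b_{21} = 38, b_{22} = 44, b_{23} = 43, b_{24} = 24, b_{25} = 28, b_{26} = 35, b_{27} = 22, b_{28} = 31, b_{29} = 31, b_{30} = 29, b_{31} = 25, b_{32} = 7, b_{33} = 45, b_{34} = 31, b_{35} = 5, b_{36} = 24, b_{37} = 26, b_{38} = 31, b_{39} = 4, b_{40} = 22, b_{41} = 17, b_{42} = 3, b_{43} = 44, b_{44} = 9, b_{45} = 3, b_{46} = 4, b_{47} = 23, b_{48} = 19.
The sequence repeats with period 46.
So b_{678} = b_{1 + ((678-1) mod 46)} = b_{34} = 31.

31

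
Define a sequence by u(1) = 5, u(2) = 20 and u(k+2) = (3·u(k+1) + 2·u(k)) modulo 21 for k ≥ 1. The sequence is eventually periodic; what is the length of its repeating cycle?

48

Listing terms: u(1) = 5,  u(2) = 20,  u(3) = 7,  u(4) = 19,  u(5) = 8,  u(6) = 20,  u(7) = 13,  u(8) = 16,  u(9) = 11,  u(10) = 2,  u(11) = 7,  u(12) = 4,  u(13) = 5,  u(14) = 2,  u(15) = 16,  u(16) = 10,  u(17) = 20,  u(18) = 17,  u(19) = 7,  u(20) = 13,  u(21) = 11,  u(22) = 17,  u(23) = 10,  u(24) = 1,  u(25) = 2,  u(26) = 8,  u(27) = 7,  u(28) = 16,  u(29) = 20,  u(30) = 8,  u(31) = 1,  u(32) = 19,  u(33) = 17,  u(34) = 5,  u(35) = 7,  u(36) = 10,  u(37) = 2,  u(38) = 5,  u(39) = 19,  u(40) = 4,  u(41) = 8,  u(42) = 11,  u(43) = 7,  u(44) = 1,  u(45) = 17,  u(46) = 11,  u(47) = 4,  u(48) = 13,  u(49) = 5,  u(50) = 20.
Since (u(49), u(50)) = (u(1), u(2)) = (5, 20) (two consecutive terms determine the rest), the sequence is periodic with period 48.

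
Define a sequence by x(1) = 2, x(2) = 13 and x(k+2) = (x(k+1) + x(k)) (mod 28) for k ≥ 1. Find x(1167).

19

Listing terms: x(1) = 2,  x(2) = 13,  x(3) = 15,  x(4) = 0,  x(5) = 15,  x(6) = 15,  x(7) = 2,  x(8) = 17,  x(9) = 19,  x(10) = 8,  x(11) = 27,  x(12) = 7,  x(13) = 6,  x(14) = 13,  x(15) = 19,  x(16) = 4,  x(17) = 23,  x(18) = 27,  x(19) = 22,  x(20) = 21,  x(21) = 15,  x(22) = 8,  x(23) = 23,  x(24) = 3,  x(25) = 26,  x(26) = 1,  x(27) = 27,  x(28) = 0,  x(29) = 27,  x(30) = 27,  x(31) = 26,  x(32) = 25,  x(33) = 23,  x(34) = 20,  x(35) = 15,  x(36) = 7,  x(37) = 22,  x(38) = 1,  x(39) = 23,  x(40) = 24,  x(41) = 19,  x(42) = 15,  x(43) = 6,  x(44) = 21,  x(45) = 27,  x(46) = 20,  x(47) = 19,  x(48) = 11,  x(49) = 2,  x(50) = 13.
The sequence repeats with period 48.
(1167 - 1) mod 48 = 14, so x(1167) = x(15) = 19.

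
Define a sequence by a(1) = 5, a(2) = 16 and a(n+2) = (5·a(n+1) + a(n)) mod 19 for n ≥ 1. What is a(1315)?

Listing terms: a(1) = 5, a(2) = 16, a(3) = 9, a(4) = 4, a(5) = 10, a(6) = 16, a(7) = 14, a(8) = 10, a(9) = 7, a(10) = 7, a(11) = 4, a(12) = 8, a(13) = 6, a(14) = 0, a(15) = 6, a(16) = 11, a(17) = 4, a(18) = 12, a(19) = 7, a(20) = 9, a(21) = 14, a(22) = 3, a(23) = 10, a(24) = 15, a(25) = 9, a(26) = 3, a(27) = 5, a(28) = 9, a(29) = 12, a(30) = 12, a(31) = 15, a(32) = 11, a(33) = 13, a(34) = 0, a(35) = 13, a(36) = 8, a(37) = 15, a(38) = 7, a(39) = 12, a(40) = 10, a(41) = 5, a(42) = 16.
The sequence repeats with period 40.
(1315 - 1) mod 40 = 34, so a(1315) = a(35) = 13.

13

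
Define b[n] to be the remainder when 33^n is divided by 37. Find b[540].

We have b[1] = 33, b[2] = 16, b[3] = 10, b[4] = 34, b[5] = 12, b[6] = 26, b[7] = 7, b[8] = 9, b[9] = 1, b[10] = 33.
The sequence repeats with period 9.
(540 - 1) mod 9 = 8, so b[540] = b[9] = 1.

1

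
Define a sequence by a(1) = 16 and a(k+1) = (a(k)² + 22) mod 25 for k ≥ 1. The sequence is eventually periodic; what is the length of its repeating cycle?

8

Listing terms: a(1) = 16,  a(2) = 3,  a(3) = 6,  a(4) = 8,  a(5) = 11,  a(6) = 18,  a(7) = 21,  a(8) = 13,  a(9) = 16.
The sequence repeats with period 8.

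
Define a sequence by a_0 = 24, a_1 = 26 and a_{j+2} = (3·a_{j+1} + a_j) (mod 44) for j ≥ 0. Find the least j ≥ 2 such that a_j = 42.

4

Listing terms: a_0 = 24,  a_1 = 26,  a_2 = 14,  a_3 = 24,  a_4 = 42,  a_5 = 18,  a_6 = 8,  a_7 = 42,  a_8 = 2,  a_9 = 4,  a_{10} = 14,  a_{11} = 2,  a_{12} = 20,  a_{13} = 18,  a_{14} = 30,  a_{15} = 20,  a_{16} = 2,  a_{17} = 26,  a_{18} = 36,  a_{19} = 2,  a_{20} = 42,  a_{21} = 40,  a_{22} = 30,  a_{23} = 42,  a_{24} = 24,  a_{25} = 26.
The sequence repeats with period 24.
The value 42 first appears (with j ≥ 2) at a_4.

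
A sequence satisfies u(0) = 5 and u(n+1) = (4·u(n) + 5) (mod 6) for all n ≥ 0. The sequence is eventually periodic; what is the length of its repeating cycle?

u(0) = 5; u(1) = 1; u(2) = 3; u(3) = 5.
The sequence repeats with period 3.

3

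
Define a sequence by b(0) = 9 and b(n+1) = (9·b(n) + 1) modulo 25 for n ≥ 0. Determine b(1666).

b(0) = 9,  b(1) = 7,  b(2) = 14,  b(3) = 2,  b(4) = 19,  b(5) = 22,  b(6) = 24,  b(7) = 17,  b(8) = 4,  b(9) = 12,  b(10) = 9.
Since b(10) = b(0) = 9, the sequence is periodic with period 10.
(1666 - 0) mod 10 = 6, so b(1666) = b(6) = 24.

24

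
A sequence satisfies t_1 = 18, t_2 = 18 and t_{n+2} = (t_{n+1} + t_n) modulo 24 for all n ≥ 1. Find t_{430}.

6

Computing terms: t_1 = 18, t_2 = 18, t_3 = 12, t_4 = 6, t_5 = 18, t_6 = 0, t_7 = 18, t_8 = 18.
The sequence repeats with period 6.
(430 - 1) mod 6 = 3, so t_{430} = t_4 = 6.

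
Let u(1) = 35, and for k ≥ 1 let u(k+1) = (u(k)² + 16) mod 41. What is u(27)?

We have u(1) = 35, u(2) = 11, u(3) = 14, u(4) = 7, u(5) = 24, u(6) = 18, u(7) = 12, u(8) = 37, u(9) = 32, u(10) = 15, u(11) = 36, u(12) = 0, u(13) = 16, u(14) = 26, u(15) = 36.
Since u(15) = u(11) = 36, the sequence is eventually periodic: after a pre-period of length 10 it cycles with period 4.
For k ≥ 11, u(k) depends only on (k - 11) mod 4. (27 - 11) mod 4 = 0, so u(27) = u(11) = 36.

36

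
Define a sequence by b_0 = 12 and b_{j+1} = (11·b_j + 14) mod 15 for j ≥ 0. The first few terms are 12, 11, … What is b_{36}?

6

Computing terms: b_0 = 12,  b_1 = 11,  b_2 = 0,  b_3 = 14,  b_4 = 3,  b_5 = 2,  b_6 = 6,  b_7 = 5,  b_8 = 9,  b_9 = 8,  b_{10} = 12.
Since b_{10} = b_0 = 12, the sequence is periodic with period 10.
(36 - 0) mod 10 = 6, so b_{36} = b_6 = 6.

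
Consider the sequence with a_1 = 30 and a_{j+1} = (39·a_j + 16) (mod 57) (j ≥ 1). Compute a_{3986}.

7

Computing terms: a_1 = 30; a_2 = 46; a_3 = 43; a_4 = 40; a_5 = 37; a_6 = 34; a_7 = 31; a_8 = 28; a_9 = 25; a_{10} = 22; a_{11} = 19; a_{12} = 16; a_{13} = 13; a_{14} = 10; a_{15} = 7; a_{16} = 4; a_{17} = 1; a_{18} = 55; a_{19} = 52; a_{20} = 49; a_{21} = 46.
Since a_{21} = a_2 = 46, the sequence is eventually periodic: after a pre-period of length 1 it cycles with period 19.
For j ≥ 2, a_j depends only on (j - 2) mod 19. (3986 - 2) mod 19 = 13, so a_{3986} = a_{15} = 7.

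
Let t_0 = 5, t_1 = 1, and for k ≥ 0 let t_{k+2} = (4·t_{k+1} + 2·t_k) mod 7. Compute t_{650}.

t_0 = 5, t_1 = 1, t_2 = 0, t_3 = 2, t_4 = 1, t_5 = 1, t_6 = 6, t_7 = 5, t_8 = 4, t_9 = 5, t_{10} = 0, t_{11} = 3, t_{12} = 5, t_{13} = 5, t_{14} = 2, t_{15} = 4, t_{16} = 6, t_{17} = 4, t_{18} = 0, t_{19} = 1, t_{20} = 4, t_{21} = 4, t_{22} = 3, t_{23} = 6, t_{24} = 2, t_{25} = 6, t_{26} = 0, t_{27} = 5, t_{28} = 6, t_{29} = 6, t_{30} = 1, t_{31} = 2, t_{32} = 3, t_{33} = 2, t_{34} = 0, t_{35} = 4, t_{36} = 2, t_{37} = 2, t_{38} = 5, t_{39} = 3, t_{40} = 1, t_{41} = 3, t_{42} = 0, t_{43} = 6, t_{44} = 3, t_{45} = 3, t_{46} = 4, t_{47} = 1, t_{48} = 5, t_{49} = 1.
The sequence repeats with period 48.
So t_{650} = t_{0 + ((650-0) mod 48)} = t_{26} = 0.

0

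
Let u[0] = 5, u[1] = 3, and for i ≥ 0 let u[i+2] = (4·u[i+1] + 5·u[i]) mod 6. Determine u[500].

1

u[0] = 5; u[1] = 3; u[2] = 1; u[3] = 1; u[4] = 3; u[5] = 5; u[6] = 5; u[7] = 3.
The sequence repeats with period 6.
(500 - 0) mod 6 = 2, so u[500] = u[2] = 1.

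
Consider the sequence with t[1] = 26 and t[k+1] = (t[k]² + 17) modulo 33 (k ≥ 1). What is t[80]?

t[1] = 26,  t[2] = 0,  t[3] = 17,  t[4] = 9,  t[5] = 32,  t[6] = 18,  t[7] = 11,  t[8] = 6,  t[9] = 20,  t[10] = 21,  t[11] = 29,  t[12] = 0.
Since t[12] = t[2] = 0, the sequence is eventually periodic: after a pre-period of length 1 it cycles with period 10.
For k ≥ 2, t[k] depends only on (k - 2) mod 10. (80 - 2) mod 10 = 8, so t[80] = t[10] = 21.

21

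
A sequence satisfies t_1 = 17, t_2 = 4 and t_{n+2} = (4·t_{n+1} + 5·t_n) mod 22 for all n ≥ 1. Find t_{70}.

Computing terms: t_1 = 17; t_2 = 4; t_3 = 13; t_4 = 6; t_5 = 1; t_6 = 12; t_7 = 9; t_8 = 8; t_9 = 11; t_{10} = 18; t_{11} = 17; t_{12} = 4.
Since (t_{11}, t_{12}) = (t_1, t_2) = (17, 4) (two consecutive terms determine the rest), the sequence is periodic with period 10.
(70 - 1) mod 10 = 9, so t_{70} = t_{10} = 18.

18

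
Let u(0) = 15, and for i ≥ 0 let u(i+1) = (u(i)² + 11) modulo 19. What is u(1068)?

12

We have u(0) = 15; u(1) = 8; u(2) = 18; u(3) = 12; u(4) = 3; u(5) = 1; u(6) = 12.
Since u(6) = u(3) = 12, the sequence is eventually periodic: after a pre-period of length 3 it cycles with period 3.
For i ≥ 3, u(i) depends only on (i - 3) mod 3. (1068 - 3) mod 3 = 0, so u(1068) = u(3) = 12.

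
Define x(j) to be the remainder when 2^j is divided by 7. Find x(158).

Computing terms: x(0) = 1; x(1) = 2; x(2) = 4; x(3) = 1.
The sequence repeats with period 3.
So x(158) = x(0 + ((158-0) mod 3)) = x(2) = 4.

4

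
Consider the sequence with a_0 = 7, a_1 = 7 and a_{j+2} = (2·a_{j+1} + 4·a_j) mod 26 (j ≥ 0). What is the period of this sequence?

Listing terms: a_0 = 7, a_1 = 7, a_2 = 16, a_3 = 8, a_4 = 2, a_5 = 10, a_6 = 2, a_7 = 18, a_8 = 18, a_9 = 4, a_{10} = 2, a_{11} = 20, a_{12} = 22, a_{13} = 20, a_{14} = 24, a_{15} = 24, a_{16} = 14, a_{17} = 20, a_{18} = 18, a_{19} = 12, a_{20} = 18, a_{21} = 6, a_{22} = 6, a_{23} = 10, a_{24} = 18, a_{25} = 24, a_{26} = 16, a_{27} = 24, a_{28} = 8, a_{29} = 8, a_{30} = 22, a_{31} = 24, a_{32} = 6, a_{33} = 4, a_{34} = 6, a_{35} = 2, a_{36} = 2, a_{37} = 12, a_{38} = 6, a_{39} = 8, a_{40} = 14, a_{41} = 8, a_{42} = 20, a_{43} = 20, a_{44} = 16, a_{45} = 8.
Since (a_{44}, a_{45}) = (a_2, a_3) = (16, 8) (two consecutive terms determine the rest), the sequence is eventually periodic: after a pre-period of length 2 it cycles with period 42.

42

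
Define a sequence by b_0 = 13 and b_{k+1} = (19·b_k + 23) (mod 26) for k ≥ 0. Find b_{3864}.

13

Computing terms: b_0 = 13,  b_1 = 10,  b_2 = 5,  b_3 = 14,  b_4 = 3,  b_5 = 2,  b_6 = 9,  b_7 = 12,  b_8 = 17,  b_9 = 8,  b_{10} = 19,  b_{11} = 20,  b_{12} = 13.
Since b_{12} = b_0 = 13, the sequence is periodic with period 12.
(3864 - 0) mod 12 = 0, so b_{3864} = b_0 = 13.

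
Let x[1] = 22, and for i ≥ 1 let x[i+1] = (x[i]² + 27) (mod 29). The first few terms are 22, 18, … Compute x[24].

3

Listing terms: x[1] = 22,  x[2] = 18,  x[3] = 3,  x[4] = 7,  x[5] = 18.
Since x[5] = x[2] = 18, the sequence is eventually periodic: after a pre-period of length 1 it cycles with period 3.
For i ≥ 2, x[i] depends only on (i - 2) mod 3. (24 - 2) mod 3 = 1, so x[24] = x[3] = 3.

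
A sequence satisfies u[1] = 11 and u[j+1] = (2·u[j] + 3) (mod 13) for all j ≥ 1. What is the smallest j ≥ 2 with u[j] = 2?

10

Listing terms: u[1] = 11; u[2] = 12; u[3] = 1; u[4] = 5; u[5] = 0; u[6] = 3; u[7] = 9; u[8] = 8; u[9] = 6; u[10] = 2; u[11] = 7; u[12] = 4; u[13] = 11.
The sequence repeats with period 12.
The value 2 first appears (with j ≥ 2) at u[10].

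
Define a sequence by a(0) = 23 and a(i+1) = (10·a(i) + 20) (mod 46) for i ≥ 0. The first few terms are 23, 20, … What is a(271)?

34

Computing terms: a(0) = 23; a(1) = 20; a(2) = 36; a(3) = 12; a(4) = 2; a(5) = 40; a(6) = 6; a(7) = 34; a(8) = 38; a(9) = 32; a(10) = 18; a(11) = 16; a(12) = 42; a(13) = 26; a(14) = 4; a(15) = 14; a(16) = 22; a(17) = 10; a(18) = 28; a(19) = 24; a(20) = 30; a(21) = 44; a(22) = 0; a(23) = 20.
Since a(23) = a(1) = 20, the sequence is eventually periodic: after a pre-period of length 1 it cycles with period 22.
For i ≥ 1, a(i) depends only on (i - 1) mod 22. (271 - 1) mod 22 = 6, so a(271) = a(7) = 34.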